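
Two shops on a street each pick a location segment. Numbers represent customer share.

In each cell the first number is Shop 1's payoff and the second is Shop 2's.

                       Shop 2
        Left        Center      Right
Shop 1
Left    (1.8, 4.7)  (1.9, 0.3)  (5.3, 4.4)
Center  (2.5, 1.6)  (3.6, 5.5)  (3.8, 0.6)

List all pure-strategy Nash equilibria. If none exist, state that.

Shop 1 against Left: payoffs 1.8, 2.5 → best response Center.
Shop 1 against Center: payoffs 1.9, 3.6 → best response Center.
Shop 1 against Right: payoffs 5.3, 3.8 → best response Left.
Shop 2 against Left: payoffs 4.7, 0.3, 4.4 → best response Left.
Shop 2 against Center: payoffs 1.6, 5.5, 0.6 → best response Center.
Mutual best responses: (Center, Center).

Pure NE: (Center, Center)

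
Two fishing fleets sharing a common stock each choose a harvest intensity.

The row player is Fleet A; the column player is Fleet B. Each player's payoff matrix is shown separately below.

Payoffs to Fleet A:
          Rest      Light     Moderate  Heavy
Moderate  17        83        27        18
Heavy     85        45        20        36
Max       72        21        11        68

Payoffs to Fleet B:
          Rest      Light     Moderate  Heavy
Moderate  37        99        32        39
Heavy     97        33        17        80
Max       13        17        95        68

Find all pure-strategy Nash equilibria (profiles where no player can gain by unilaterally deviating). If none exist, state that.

For each player, find the best response to each opponent profile; mutual best responses are the pure NE.
Fleet A against Rest: payoffs 17, 85, 72 → best response Heavy.
Fleet A against Light: payoffs 83, 45, 21 → best response Moderate.
Fleet A against Moderate: payoffs 27, 20, 11 → best response Moderate.
Fleet A against Heavy: payoffs 18, 36, 68 → best response Max.
Fleet B against Moderate: payoffs 37, 99, 32, 39 → best response Light.
Fleet B against Heavy: payoffs 97, 33, 17, 80 → best response Rest.
Fleet B against Max: payoffs 13, 17, 95, 68 → best response Moderate.
Mutual best responses: (Moderate, Light); (Heavy, Rest).

(Moderate, Light) and (Heavy, Rest)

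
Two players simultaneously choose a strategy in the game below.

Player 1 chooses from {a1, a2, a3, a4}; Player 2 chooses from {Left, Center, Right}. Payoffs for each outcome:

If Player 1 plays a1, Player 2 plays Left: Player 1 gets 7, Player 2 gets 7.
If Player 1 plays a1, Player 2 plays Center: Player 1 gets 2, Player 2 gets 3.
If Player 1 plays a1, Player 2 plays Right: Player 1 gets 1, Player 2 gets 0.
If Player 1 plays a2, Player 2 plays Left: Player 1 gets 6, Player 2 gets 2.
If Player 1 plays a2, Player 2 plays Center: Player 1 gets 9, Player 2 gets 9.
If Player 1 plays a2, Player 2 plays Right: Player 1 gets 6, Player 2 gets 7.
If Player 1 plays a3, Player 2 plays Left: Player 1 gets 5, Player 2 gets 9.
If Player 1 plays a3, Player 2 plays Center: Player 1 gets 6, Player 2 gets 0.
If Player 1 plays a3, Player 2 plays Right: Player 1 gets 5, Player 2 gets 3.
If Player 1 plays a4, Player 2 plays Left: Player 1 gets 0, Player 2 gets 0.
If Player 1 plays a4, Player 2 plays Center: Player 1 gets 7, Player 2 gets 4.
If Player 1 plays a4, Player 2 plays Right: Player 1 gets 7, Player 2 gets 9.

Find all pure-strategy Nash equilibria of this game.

For each player, find the best response to each opponent profile; mutual best responses are the pure NE.
Player 1 against Left: payoffs 7, 6, 5, 0 → best response a1.
Player 1 against Center: payoffs 2, 9, 6, 7 → best response a2.
Player 1 against Right: payoffs 1, 6, 5, 7 → best response a4.
Player 2 against a1: payoffs 7, 3, 0 → best response Left.
Player 2 against a2: payoffs 2, 9, 7 → best response Center.
Player 2 against a3: payoffs 9, 0, 3 → best response Left.
Player 2 against a4: payoffs 0, 4, 9 → best response Right.
Mutual best responses: (a1, Left); (a2, Center); (a4, Right).

The pure Nash equilibria are (a1, Left) and (a2, Center) and (a4, Right).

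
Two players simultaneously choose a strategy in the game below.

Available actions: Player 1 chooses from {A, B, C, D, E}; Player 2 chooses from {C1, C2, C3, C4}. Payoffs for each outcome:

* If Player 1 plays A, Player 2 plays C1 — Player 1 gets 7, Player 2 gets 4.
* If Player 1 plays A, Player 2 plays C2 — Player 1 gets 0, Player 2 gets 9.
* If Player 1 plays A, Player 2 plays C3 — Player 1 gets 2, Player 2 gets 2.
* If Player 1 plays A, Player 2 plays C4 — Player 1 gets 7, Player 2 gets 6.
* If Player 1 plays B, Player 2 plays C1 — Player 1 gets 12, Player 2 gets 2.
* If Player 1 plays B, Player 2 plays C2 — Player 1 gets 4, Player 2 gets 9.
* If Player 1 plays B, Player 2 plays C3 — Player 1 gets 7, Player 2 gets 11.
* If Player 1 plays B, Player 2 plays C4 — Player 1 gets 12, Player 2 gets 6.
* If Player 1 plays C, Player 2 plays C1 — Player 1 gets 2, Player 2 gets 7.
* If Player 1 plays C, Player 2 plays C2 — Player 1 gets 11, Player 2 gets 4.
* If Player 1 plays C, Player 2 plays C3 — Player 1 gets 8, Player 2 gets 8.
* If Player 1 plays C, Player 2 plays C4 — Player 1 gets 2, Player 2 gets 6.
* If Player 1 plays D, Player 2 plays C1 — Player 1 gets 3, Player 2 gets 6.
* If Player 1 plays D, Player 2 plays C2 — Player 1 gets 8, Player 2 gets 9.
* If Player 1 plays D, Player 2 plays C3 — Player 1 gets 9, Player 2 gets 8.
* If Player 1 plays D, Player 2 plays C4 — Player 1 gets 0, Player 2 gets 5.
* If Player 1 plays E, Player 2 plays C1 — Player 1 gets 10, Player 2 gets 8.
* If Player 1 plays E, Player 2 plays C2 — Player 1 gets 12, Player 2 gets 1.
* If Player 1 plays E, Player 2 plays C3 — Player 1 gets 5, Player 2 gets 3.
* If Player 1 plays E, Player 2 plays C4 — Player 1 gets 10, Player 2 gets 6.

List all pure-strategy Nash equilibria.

Mark each player's best response to every combination of opponents' strategies; a profile where every player is best-responding is a pure Nash equilibrium.
Player 1 against C1: payoffs 7, 12, 2, 3, 10 → best response B.
Player 1 against C2: payoffs 0, 4, 11, 8, 12 → best response E.
Player 1 against C3: payoffs 2, 7, 8, 9, 5 → best response D.
Player 1 against C4: payoffs 7, 12, 2, 0, 10 → best response B.
Player 2 against A: payoffs 4, 9, 2, 6 → best response C2.
Player 2 against B: payoffs 2, 9, 11, 6 → best response C3.
Player 2 against C: payoffs 7, 4, 8, 6 → best response C3.
Player 2 against D: payoffs 6, 9, 8, 5 → best response C2.
Player 2 against E: payoffs 8, 1, 3, 6 → best response C1.
No profile is a mutual best response for all players.

No pure-strategy Nash equilibrium.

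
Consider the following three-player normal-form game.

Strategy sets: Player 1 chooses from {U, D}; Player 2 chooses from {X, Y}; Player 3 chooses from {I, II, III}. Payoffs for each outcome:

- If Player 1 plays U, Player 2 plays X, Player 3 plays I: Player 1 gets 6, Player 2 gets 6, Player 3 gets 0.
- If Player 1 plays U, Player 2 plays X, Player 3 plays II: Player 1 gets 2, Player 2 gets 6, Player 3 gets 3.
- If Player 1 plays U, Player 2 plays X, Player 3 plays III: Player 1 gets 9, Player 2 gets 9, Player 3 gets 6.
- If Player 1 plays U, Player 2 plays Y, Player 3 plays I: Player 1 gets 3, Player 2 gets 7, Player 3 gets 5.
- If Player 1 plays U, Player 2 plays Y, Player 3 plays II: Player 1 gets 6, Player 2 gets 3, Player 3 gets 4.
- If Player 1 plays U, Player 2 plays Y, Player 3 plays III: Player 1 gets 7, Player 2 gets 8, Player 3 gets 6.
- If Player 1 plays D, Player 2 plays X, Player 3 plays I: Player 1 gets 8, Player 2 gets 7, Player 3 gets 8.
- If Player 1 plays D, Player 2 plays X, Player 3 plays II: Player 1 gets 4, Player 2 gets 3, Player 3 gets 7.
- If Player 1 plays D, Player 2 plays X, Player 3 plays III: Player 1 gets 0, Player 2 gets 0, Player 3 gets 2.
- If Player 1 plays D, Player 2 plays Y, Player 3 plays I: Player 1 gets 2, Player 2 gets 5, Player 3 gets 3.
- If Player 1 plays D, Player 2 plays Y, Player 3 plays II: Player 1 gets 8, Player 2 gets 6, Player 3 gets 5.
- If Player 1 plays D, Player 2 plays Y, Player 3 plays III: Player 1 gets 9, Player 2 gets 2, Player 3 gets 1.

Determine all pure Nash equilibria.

Mark each player's best response to every combination of opponents' strategies; a profile where every player is best-responding is a pure Nash equilibrium.
Player 1 against (X, I): payoffs 6, 8 → best response D.
Player 1 against (X, II): payoffs 2, 4 → best response D.
Player 1 against (X, III): payoffs 9, 0 → best response U.
Player 1 against (Y, I): payoffs 3, 2 → best response U.
Player 1 against (Y, II): payoffs 6, 8 → best response D.
Player 1 against (Y, III): payoffs 7, 9 → best response D.
Player 2 against (U, I): payoffs 6, 7 → best response Y.
Player 2 against (U, II): payoffs 6, 3 → best response X.
Player 2 against (U, III): payoffs 9, 8 → best response X.
Player 2 against (D, I): payoffs 7, 5 → best response X.
Player 2 against (D, II): payoffs 3, 6 → best response Y.
Player 2 against (D, III): payoffs 0, 2 → best response Y.
Player 3 against (U, X): payoffs 0, 3, 6 → best response III.
Player 3 against (U, Y): payoffs 5, 4, 6 → best response III.
Player 3 against (D, X): payoffs 8, 7, 2 → best response I.
Player 3 against (D, Y): payoffs 3, 5, 1 → best response II.
Mutual best responses: (U, X, III); (D, X, I); (D, Y, II).

The pure Nash equilibria are (U, X, III), (D, X, I), (D, Y, II).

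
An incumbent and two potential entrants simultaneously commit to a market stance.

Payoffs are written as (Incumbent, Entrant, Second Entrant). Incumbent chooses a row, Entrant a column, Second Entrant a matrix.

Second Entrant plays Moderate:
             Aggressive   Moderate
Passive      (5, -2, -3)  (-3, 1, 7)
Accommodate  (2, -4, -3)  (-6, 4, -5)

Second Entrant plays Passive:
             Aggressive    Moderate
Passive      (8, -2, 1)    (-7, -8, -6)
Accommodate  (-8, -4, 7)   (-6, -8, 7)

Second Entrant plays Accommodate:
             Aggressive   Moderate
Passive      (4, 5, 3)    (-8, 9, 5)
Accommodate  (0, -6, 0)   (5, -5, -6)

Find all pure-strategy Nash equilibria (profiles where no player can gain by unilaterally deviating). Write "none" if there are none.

(Passive, Moderate, Moderate)

(Passive, Aggressive, Moderate): Entrant can switch to Moderate (-2 → 1). Not NE.
(Passive, Aggressive, Passive): Second Entrant can switch to Accommodate (1 → 3). Not NE.
(Passive, Aggressive, Accommodate): Entrant can switch to Moderate (5 → 9). Not NE.
(Passive, Moderate, Moderate): Incumbent gets -3, best alternative -6; Entrant gets 1, best alternative -2; Second Entrant gets 7, best alternative 5. No profitable deviation — NE.
(Passive, Moderate, Passive): Incumbent can switch to Accommodate (-7 → -6). Not NE.
(Passive, Moderate, Accommodate): Incumbent can switch to Accommodate (-8 → 5). Not NE.
(Accommodate, Aggressive, Moderate): Incumbent can switch to Passive (2 → 5). Not NE.
(Accommodate, Aggressive, Passive): Incumbent can switch to Passive (-8 → 8). Not NE.
(Accommodate, Aggressive, Accommodate): Incumbent can switch to Passive (0 → 4). Not NE.
(Accommodate, Moderate, Moderate): Incumbent can switch to Passive (-6 → -3). Not NE.
(Accommodate, Moderate, Passive): Entrant can switch to Aggressive (-8 → -4). Not NE.
(Accommodate, Moderate, Accommodate): Second Entrant can switch to Moderate (-6 → -5). Not NE.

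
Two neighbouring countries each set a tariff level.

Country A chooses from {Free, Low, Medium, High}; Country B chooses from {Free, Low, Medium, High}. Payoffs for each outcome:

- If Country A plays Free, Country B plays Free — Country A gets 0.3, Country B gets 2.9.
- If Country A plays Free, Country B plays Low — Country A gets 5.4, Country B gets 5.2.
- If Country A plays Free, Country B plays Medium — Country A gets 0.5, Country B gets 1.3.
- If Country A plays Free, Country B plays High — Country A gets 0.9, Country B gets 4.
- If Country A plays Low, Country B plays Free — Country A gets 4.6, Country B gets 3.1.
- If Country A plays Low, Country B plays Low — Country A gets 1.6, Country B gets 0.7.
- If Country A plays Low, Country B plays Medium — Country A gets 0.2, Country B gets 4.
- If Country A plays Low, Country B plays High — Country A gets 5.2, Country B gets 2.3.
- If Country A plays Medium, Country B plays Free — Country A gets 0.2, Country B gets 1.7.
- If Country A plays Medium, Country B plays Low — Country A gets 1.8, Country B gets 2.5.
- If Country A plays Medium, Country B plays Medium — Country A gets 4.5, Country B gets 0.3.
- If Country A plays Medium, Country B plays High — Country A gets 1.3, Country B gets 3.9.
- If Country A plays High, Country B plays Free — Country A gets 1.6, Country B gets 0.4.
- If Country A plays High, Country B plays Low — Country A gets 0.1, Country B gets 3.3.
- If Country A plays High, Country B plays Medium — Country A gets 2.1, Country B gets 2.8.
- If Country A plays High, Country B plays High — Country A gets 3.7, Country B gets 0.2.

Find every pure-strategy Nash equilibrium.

Pure NE: (Free, Low)

Country A against Free: payoffs 0.3, 4.6, 0.2, 1.6 → best response Low.
Country A against Low: payoffs 5.4, 1.6, 1.8, 0.1 → best response Free.
Country A against Medium: payoffs 0.5, 0.2, 4.5, 2.1 → best response Medium.
Country A against High: payoffs 0.9, 5.2, 1.3, 3.7 → best response Low.
Country B against Free: payoffs 2.9, 5.2, 1.3, 4 → best response Low.
Country B against Low: payoffs 3.1, 0.7, 4, 2.3 → best response Medium.
Country B against Medium: payoffs 1.7, 2.5, 0.3, 3.9 → best response High.
Country B against High: payoffs 0.4, 3.3, 2.8, 0.2 → best response Low.
Mutual best responses: (Free, Low).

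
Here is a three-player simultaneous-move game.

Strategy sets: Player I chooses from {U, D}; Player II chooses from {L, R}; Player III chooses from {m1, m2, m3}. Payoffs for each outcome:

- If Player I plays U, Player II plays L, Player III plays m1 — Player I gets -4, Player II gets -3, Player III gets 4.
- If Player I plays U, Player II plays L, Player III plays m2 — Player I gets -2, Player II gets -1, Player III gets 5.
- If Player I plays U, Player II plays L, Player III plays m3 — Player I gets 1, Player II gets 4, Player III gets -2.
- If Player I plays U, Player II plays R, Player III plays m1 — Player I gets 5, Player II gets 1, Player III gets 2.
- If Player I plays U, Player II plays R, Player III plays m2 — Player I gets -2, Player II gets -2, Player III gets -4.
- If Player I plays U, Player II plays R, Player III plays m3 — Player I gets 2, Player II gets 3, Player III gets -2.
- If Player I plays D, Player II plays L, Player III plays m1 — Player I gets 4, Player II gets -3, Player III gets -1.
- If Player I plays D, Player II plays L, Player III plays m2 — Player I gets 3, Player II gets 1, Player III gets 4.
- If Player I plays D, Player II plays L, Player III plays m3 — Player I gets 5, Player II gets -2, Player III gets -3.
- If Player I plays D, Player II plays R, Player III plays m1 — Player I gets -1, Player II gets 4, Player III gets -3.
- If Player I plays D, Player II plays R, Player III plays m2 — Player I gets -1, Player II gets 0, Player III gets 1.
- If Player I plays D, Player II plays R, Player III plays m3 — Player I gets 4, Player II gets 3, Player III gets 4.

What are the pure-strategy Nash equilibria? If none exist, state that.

Player I against (L, m1): payoffs -4, 4 → best response D.
Player I against (L, m2): payoffs -2, 3 → best response D.
Player I against (L, m3): payoffs 1, 5 → best response D.
Player I against (R, m1): payoffs 5, -1 → best response U.
Player I against (R, m2): payoffs -2, -1 → best response D.
Player I against (R, m3): payoffs 2, 4 → best response D.
Player II against (U, m1): payoffs -3, 1 → best response R.
Player II against (U, m2): payoffs -1, -2 → best response L.
Player II against (U, m3): payoffs 4, 3 → best response L.
Player II against (D, m1): payoffs -3, 4 → best response R.
Player II against (D, m2): payoffs 1, 0 → best response L.
Player II against (D, m3): payoffs -2, 3 → best response R.
Player III against (U, L): payoffs 4, 5, -2 → best response m2.
Player III against (U, R): payoffs 2, -4, -2 → best response m1.
Player III against (D, L): payoffs -1, 4, -3 → best response m2.
Player III against (D, R): payoffs -3, 1, 4 → best response m3.
Mutual best responses: (U, R, m1); (D, L, m2); (D, R, m3).

Pure-strategy Nash equilibria: (U, R, m1), (D, L, m2), (D, R, m3)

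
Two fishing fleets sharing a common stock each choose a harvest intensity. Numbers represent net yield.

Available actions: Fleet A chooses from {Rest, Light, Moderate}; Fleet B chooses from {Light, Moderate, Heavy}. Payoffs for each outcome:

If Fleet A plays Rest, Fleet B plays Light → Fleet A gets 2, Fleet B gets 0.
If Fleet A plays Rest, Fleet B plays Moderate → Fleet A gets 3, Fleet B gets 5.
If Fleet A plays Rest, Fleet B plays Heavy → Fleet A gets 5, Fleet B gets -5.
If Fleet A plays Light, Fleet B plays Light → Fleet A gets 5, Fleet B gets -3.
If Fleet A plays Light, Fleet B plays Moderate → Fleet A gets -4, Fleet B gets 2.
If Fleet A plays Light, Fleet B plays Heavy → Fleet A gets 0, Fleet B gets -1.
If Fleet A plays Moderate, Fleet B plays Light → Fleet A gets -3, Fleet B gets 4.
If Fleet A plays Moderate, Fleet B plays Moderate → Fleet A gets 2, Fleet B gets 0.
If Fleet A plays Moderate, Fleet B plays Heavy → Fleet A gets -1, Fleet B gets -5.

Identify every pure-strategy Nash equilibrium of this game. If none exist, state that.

Mark each player's best response to every combination of opponents' strategies; a profile where every player is best-responding is a pure Nash equilibrium.
Fleet A against Light: payoffs 2, 5, -3 → best response Light.
Fleet A against Moderate: payoffs 3, -4, 2 → best response Rest.
Fleet A against Heavy: payoffs 5, 0, -1 → best response Rest.
Fleet B against Rest: payoffs 0, 5, -5 → best response Moderate.
Fleet B against Light: payoffs -3, 2, -1 → best response Moderate.
Fleet B against Moderate: payoffs 4, 0, -5 → best response Light.
Mutual best responses: (Rest, Moderate).

(Rest, Moderate)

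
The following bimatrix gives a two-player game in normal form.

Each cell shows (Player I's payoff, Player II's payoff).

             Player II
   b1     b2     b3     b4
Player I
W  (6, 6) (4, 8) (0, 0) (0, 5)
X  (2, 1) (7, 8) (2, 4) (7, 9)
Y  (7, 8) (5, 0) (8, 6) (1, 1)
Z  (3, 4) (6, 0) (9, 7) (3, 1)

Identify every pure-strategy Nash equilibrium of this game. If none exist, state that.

Player I against b1: payoffs 6, 2, 7, 3 → best response Y.
Player I against b2: payoffs 4, 7, 5, 6 → best response X.
Player I against b3: payoffs 0, 2, 8, 9 → best response Z.
Player I against b4: payoffs 0, 7, 1, 3 → best response X.
Player II against W: payoffs 6, 8, 0, 5 → best response b2.
Player II against X: payoffs 1, 8, 4, 9 → best response b4.
Player II against Y: payoffs 8, 0, 6, 1 → best response b1.
Player II against Z: payoffs 4, 0, 7, 1 → best response b3.
Mutual best responses: (X, b4); (Y, b1); (Z, b3).

(X, b4); (Y, b1); (Z, b3)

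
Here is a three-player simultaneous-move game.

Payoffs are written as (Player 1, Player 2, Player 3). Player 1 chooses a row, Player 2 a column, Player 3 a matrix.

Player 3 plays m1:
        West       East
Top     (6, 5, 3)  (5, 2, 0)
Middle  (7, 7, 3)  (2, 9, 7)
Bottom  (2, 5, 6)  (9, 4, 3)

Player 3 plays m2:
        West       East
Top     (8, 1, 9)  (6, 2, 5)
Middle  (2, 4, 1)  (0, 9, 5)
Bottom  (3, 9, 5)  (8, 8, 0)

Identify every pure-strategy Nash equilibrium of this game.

No pure-strategy Nash equilibrium.

For each player, find the best response to each opponent profile; mutual best responses are the pure NE.
Player 1 against (West, m1): payoffs 6, 7, 2 → best response Middle.
Player 1 against (West, m2): payoffs 8, 2, 3 → best response Top.
Player 1 against (East, m1): payoffs 5, 2, 9 → best response Bottom.
Player 1 against (East, m2): payoffs 6, 0, 8 → best response Bottom.
Player 2 against (Top, m1): payoffs 5, 2 → best response West.
Player 2 against (Top, m2): payoffs 1, 2 → best response East.
Player 2 against (Middle, m1): payoffs 7, 9 → best response East.
Player 2 against (Middle, m2): payoffs 4, 9 → best response East.
Player 2 against (Bottom, m1): payoffs 5, 4 → best response West.
Player 2 against (Bottom, m2): payoffs 9, 8 → best response West.
Player 3 against (Top, West): payoffs 3, 9 → best response m2.
Player 3 against (Top, East): payoffs 0, 5 → best response m2.
Player 3 against (Middle, West): payoffs 3, 1 → best response m1.
Player 3 against (Middle, East): payoffs 7, 5 → best response m1.
Player 3 against (Bottom, West): payoffs 6, 5 → best response m1.
Player 3 against (Bottom, East): payoffs 3, 0 → best response m1.
No profile is a mutual best response for all players.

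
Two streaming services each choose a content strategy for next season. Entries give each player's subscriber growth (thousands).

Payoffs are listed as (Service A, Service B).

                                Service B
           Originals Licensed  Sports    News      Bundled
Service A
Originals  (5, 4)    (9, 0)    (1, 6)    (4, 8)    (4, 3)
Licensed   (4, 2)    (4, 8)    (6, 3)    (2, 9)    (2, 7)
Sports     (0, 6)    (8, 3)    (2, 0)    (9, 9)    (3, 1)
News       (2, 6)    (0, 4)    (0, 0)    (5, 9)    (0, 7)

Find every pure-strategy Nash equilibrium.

The unique pure-strategy Nash equilibrium is (Sports, News).

(Originals, Originals): Service B can switch to Sports (4 → 6). Not NE.
(Originals, Licensed): Service B can switch to Originals (0 → 4). Not NE.
(Originals, Sports): Service A can switch to Licensed (1 → 6). Not NE.
(Originals, News): Service A can switch to Sports (4 → 9). Not NE.
(Originals, Bundled): Service B can switch to Originals (3 → 4). Not NE.
(Licensed, Originals): Service A can switch to Originals (4 → 5). Not NE.
(Licensed, Licensed): Service A can switch to Originals (4 → 9). Not NE.
(Licensed, Sports): Service B can switch to Licensed (3 → 8). Not NE.
(Sports, News): Service A gets 9, best alternative 5; Service B gets 9, best alternative 6. No profitable deviation — NE.
(The remaining 11 profiles each have a profitable deviation by the same check.)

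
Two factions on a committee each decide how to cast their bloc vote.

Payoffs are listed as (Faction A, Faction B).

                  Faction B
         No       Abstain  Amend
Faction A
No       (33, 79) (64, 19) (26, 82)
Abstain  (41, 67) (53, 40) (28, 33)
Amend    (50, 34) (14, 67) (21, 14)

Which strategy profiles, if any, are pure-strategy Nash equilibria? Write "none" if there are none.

For each player, find the best response to each opponent profile; mutual best responses are the pure NE.
Faction A against No: payoffs 33, 41, 50 → best response Amend.
Faction A against Abstain: payoffs 64, 53, 14 → best response No.
Faction A against Amend: payoffs 26, 28, 21 → best response Abstain.
Faction B against No: payoffs 79, 19, 82 → best response Amend.
Faction B against Abstain: payoffs 67, 40, 33 → best response No.
Faction B against Amend: payoffs 34, 67, 14 → best response Abstain.
No profile is a mutual best response for all players.

No pure-strategy Nash equilibrium.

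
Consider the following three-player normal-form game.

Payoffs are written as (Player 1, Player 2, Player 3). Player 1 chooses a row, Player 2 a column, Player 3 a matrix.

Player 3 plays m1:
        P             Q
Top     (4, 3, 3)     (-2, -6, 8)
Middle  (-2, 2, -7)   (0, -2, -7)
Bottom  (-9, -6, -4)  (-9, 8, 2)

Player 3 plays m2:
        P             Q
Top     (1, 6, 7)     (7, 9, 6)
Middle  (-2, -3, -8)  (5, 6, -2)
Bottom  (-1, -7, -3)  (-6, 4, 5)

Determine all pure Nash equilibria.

Player 1 against (P, m1): payoffs 4, -2, -9 → best response Top.
Player 1 against (P, m2): payoffs 1, -2, -1 → best response Top.
Player 1 against (Q, m1): payoffs -2, 0, -9 → best response Middle.
Player 1 against (Q, m2): payoffs 7, 5, -6 → best response Top.
Player 2 against (Top, m1): payoffs 3, -6 → best response P.
Player 2 against (Top, m2): payoffs 6, 9 → best response Q.
Player 2 against (Middle, m1): payoffs 2, -2 → best response P.
Player 2 against (Middle, m2): payoffs -3, 6 → best response Q.
Player 2 against (Bottom, m1): payoffs -6, 8 → best response Q.
Player 2 against (Bottom, m2): payoffs -7, 4 → best response Q.
Player 3 against (Top, P): payoffs 3, 7 → best response m2.
Player 3 against (Top, Q): payoffs 8, 6 → best response m1.
Player 3 against (Middle, P): payoffs -7, -8 → best response m1.
Player 3 against (Middle, Q): payoffs -7, -2 → best response m2.
Player 3 against (Bottom, P): payoffs -4, -3 → best response m2.
Player 3 against (Bottom, Q): payoffs 2, 5 → best response m2.
No profile is a mutual best response for all players.

This game has no pure Nash equilibrium.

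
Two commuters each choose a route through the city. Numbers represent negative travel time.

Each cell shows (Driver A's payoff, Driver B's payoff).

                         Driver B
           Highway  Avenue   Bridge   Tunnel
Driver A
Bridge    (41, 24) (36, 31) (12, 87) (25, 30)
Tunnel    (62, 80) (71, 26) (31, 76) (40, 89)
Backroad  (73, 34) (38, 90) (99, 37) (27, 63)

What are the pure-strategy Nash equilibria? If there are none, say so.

(Tunnel, Tunnel)

Driver A against Highway: payoffs 41, 62, 73 → best response Backroad.
Driver A against Avenue: payoffs 36, 71, 38 → best response Tunnel.
Driver A against Bridge: payoffs 12, 31, 99 → best response Backroad.
Driver A against Tunnel: payoffs 25, 40, 27 → best response Tunnel.
Driver B against Bridge: payoffs 24, 31, 87, 30 → best response Bridge.
Driver B against Tunnel: payoffs 80, 26, 76, 89 → best response Tunnel.
Driver B against Backroad: payoffs 34, 90, 37, 63 → best response Avenue.
Mutual best responses: (Tunnel, Tunnel).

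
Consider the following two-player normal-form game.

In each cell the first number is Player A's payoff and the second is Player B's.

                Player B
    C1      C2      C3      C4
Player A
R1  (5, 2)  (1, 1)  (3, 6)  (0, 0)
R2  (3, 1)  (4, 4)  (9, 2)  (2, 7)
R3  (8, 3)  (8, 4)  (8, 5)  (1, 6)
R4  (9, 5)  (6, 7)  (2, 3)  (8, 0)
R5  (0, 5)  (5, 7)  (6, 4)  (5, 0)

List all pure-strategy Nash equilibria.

Player A against C1: payoffs 5, 3, 8, 9, 0 → best response R4.
Player A against C2: payoffs 1, 4, 8, 6, 5 → best response R3.
Player A against C3: payoffs 3, 9, 8, 2, 6 → best response R2.
Player A against C4: payoffs 0, 2, 1, 8, 5 → best response R4.
Player B against R1: payoffs 2, 1, 6, 0 → best response C3.
Player B against R2: payoffs 1, 4, 2, 7 → best response C4.
Player B against R3: payoffs 3, 4, 5, 6 → best response C4.
Player B against R4: payoffs 5, 7, 3, 0 → best response C2.
Player B against R5: payoffs 5, 7, 4, 0 → best response C2.
No profile is a mutual best response for all players.

This game has no pure Nash equilibrium.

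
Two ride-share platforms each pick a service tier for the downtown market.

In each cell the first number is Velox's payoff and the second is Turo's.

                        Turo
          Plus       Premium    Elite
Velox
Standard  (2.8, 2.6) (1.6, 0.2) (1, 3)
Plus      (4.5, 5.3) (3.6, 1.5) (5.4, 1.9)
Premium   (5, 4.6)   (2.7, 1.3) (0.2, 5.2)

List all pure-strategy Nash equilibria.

This game has no pure Nash equilibrium.

Check each profile: it is a Nash equilibrium iff no player can strictly gain by switching unilaterally.
(Standard, Plus): Velox can switch to Plus (2.8 → 4.5). Not NE.
(Standard, Premium): Velox can switch to Plus (1.6 → 3.6). Not NE.
(Standard, Elite): Velox can switch to Plus (1 → 5.4). Not NE.
(Plus, Plus): Velox can switch to Premium (4.5 → 5). Not NE.
(Plus, Premium): Turo can switch to Plus (1.5 → 5.3). Not NE.
(Plus, Elite): Turo can switch to Plus (1.9 → 5.3). Not NE.
(Premium, Plus): Turo can switch to Elite (4.6 → 5.2). Not NE.
(Premium, Premium): Velox can switch to Plus (2.7 → 3.6). Not NE.
(Premium, Elite): Velox can switch to Standard (0.2 → 1). Not NE.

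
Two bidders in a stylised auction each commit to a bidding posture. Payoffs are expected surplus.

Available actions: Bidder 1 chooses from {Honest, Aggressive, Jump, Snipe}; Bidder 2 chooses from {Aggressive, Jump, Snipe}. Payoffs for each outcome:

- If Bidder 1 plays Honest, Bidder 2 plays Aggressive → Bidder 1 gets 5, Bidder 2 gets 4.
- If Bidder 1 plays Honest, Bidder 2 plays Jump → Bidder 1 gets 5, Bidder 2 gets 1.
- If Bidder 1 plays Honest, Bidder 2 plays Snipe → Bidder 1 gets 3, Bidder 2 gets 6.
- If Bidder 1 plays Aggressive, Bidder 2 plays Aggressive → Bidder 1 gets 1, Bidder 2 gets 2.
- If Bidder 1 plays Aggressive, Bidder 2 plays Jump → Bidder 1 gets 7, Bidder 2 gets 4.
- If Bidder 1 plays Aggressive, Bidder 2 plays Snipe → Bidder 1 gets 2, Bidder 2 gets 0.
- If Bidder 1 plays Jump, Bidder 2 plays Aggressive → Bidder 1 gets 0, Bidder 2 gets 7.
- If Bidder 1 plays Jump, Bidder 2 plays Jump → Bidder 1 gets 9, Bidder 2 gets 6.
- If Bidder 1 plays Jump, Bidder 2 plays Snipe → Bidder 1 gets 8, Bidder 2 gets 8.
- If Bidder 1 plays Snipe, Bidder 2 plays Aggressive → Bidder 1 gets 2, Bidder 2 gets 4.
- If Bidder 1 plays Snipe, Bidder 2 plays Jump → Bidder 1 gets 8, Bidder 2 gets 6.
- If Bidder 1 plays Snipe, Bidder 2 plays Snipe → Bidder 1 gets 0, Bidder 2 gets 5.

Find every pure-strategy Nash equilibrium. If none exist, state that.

Pure NE: (Jump, Snipe)

Bidder 1 against Aggressive: payoffs 5, 1, 0, 2 → best response Honest.
Bidder 1 against Jump: payoffs 5, 7, 9, 8 → best response Jump.
Bidder 1 against Snipe: payoffs 3, 2, 8, 0 → best response Jump.
Bidder 2 against Honest: payoffs 4, 1, 6 → best response Snipe.
Bidder 2 against Aggressive: payoffs 2, 4, 0 → best response Jump.
Bidder 2 against Jump: payoffs 7, 6, 8 → best response Snipe.
Bidder 2 against Snipe: payoffs 4, 6, 5 → best response Jump.
Mutual best responses: (Jump, Snipe).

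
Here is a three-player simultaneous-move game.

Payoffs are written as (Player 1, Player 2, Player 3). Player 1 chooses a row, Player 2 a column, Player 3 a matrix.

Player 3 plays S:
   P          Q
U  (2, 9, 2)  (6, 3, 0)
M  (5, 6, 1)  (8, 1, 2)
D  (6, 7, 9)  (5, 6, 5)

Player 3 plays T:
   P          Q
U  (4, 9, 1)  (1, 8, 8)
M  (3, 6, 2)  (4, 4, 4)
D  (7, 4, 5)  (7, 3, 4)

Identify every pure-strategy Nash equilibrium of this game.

(D, P, S)

For each player, find the best response to each opponent profile; mutual best responses are the pure NE.
Player 1 against (P, S): payoffs 2, 5, 6 → best response D.
Player 1 against (P, T): payoffs 4, 3, 7 → best response D.
Player 1 against (Q, S): payoffs 6, 8, 5 → best response M.
Player 1 against (Q, T): payoffs 1, 4, 7 → best response D.
Player 2 against (U, S): payoffs 9, 3 → best response P.
Player 2 against (U, T): payoffs 9, 8 → best response P.
Player 2 against (M, S): payoffs 6, 1 → best response P.
Player 2 against (M, T): payoffs 6, 4 → best response P.
Player 2 against (D, S): payoffs 7, 6 → best response P.
Player 2 against (D, T): payoffs 4, 3 → best response P.
Player 3 against (U, P): payoffs 2, 1 → best response S.
Player 3 against (U, Q): payoffs 0, 8 → best response T.
Player 3 against (M, P): payoffs 1, 2 → best response T.
Player 3 against (M, Q): payoffs 2, 4 → best response T.
Player 3 against (D, P): payoffs 9, 5 → best response S.
Player 3 against (D, Q): payoffs 5, 4 → best response S.
Mutual best responses: (D, P, S).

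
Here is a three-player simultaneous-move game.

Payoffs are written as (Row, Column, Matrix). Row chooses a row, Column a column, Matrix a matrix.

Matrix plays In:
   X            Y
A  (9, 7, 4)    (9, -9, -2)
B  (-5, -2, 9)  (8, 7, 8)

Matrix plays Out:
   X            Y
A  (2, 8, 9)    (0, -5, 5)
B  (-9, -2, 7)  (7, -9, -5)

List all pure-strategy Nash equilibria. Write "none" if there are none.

Pure NE: (A, X, Out)

For each strategy profile, look for a profitable unilateral deviation.
(A, X, In): Matrix can switch to Out (4 → 9). Not NE.
(A, X, Out): Row gets 2, best alternative -9; Column gets 8, best alternative -5; Matrix gets 9, best alternative 4. No profitable deviation — NE.
(A, Y, In): Column can switch to X (-9 → 7). Not NE.
(A, Y, Out): Row can switch to B (0 → 7). Not NE.
(B, X, In): Row can switch to A (-5 → 9). Not NE.
(B, X, Out): Row can switch to A (-9 → 2). Not NE.
(B, Y, In): Row can switch to A (8 → 9). Not NE.
(B, Y, Out): Column can switch to X (-9 → -2). Not NE.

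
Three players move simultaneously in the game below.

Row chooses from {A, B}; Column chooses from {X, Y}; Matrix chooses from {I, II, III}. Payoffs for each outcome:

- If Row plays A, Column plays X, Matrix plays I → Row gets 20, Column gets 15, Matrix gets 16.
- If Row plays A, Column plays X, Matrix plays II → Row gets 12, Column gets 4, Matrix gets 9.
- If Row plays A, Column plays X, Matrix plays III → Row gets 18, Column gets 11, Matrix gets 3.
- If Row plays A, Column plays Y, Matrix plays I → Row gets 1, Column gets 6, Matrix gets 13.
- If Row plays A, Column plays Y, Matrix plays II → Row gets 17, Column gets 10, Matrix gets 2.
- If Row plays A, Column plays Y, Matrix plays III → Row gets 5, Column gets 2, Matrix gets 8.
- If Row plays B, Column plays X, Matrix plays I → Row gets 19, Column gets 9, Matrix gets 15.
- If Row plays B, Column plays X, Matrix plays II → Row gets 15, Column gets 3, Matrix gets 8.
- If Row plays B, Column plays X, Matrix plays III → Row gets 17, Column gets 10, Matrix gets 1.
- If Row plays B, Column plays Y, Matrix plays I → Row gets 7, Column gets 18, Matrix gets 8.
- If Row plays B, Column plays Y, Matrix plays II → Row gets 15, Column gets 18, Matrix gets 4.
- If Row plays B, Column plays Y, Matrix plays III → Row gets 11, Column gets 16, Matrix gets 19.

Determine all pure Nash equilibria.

(A, X, I); (B, Y, III)

(A, X, I): Row gets 20, best alternative 19; Column gets 15, best alternative 6; Matrix gets 16, best alternative 9. No profitable deviation — NE.
(A, X, II): Row can switch to B (12 → 15). Not NE.
(A, X, III): Matrix can switch to I (3 → 16). Not NE.
(A, Y, I): Row can switch to B (1 → 7). Not NE.
(A, Y, II): Matrix can switch to I (2 → 13). Not NE.
(A, Y, III): Row can switch to B (5 → 11). Not NE.
(B, X, I): Row can switch to A (19 → 20). Not NE.
(B, X, II): Column can switch to Y (3 → 18). Not NE.
(B, X, III): Row can switch to A (17 → 18). Not NE.
(B, Y, I): Matrix can switch to III (8 → 19). Not NE.
(B, Y, II): Row can switch to A (15 → 17). Not NE.
(B, Y, III): Row gets 11, best alternative 5; Column gets 16, best alternative 10; Matrix gets 19, best alternative 8. No profitable deviation — NE.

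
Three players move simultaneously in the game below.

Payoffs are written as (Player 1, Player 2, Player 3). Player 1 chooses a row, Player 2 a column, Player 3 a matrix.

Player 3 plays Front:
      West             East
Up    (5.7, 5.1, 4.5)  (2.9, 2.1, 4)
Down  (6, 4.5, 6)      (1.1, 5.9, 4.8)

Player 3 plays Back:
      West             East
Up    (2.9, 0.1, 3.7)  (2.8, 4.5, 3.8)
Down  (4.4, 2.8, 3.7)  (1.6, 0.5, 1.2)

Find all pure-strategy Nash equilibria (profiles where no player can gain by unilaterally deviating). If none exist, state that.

This game has no pure Nash equilibrium.

Player 1 against (West, Front): payoffs 5.7, 6 → best response Down.
Player 1 against (West, Back): payoffs 2.9, 4.4 → best response Down.
Player 1 against (East, Front): payoffs 2.9, 1.1 → best response Up.
Player 1 against (East, Back): payoffs 2.8, 1.6 → best response Up.
Player 2 against (Up, Front): payoffs 5.1, 2.1 → best response West.
Player 2 against (Up, Back): payoffs 0.1, 4.5 → best response East.
Player 2 against (Down, Front): payoffs 4.5, 5.9 → best response East.
Player 2 against (Down, Back): payoffs 2.8, 0.5 → best response West.
Player 3 against (Up, West): payoffs 4.5, 3.7 → best response Front.
Player 3 against (Up, East): payoffs 4, 3.8 → best response Front.
Player 3 against (Down, West): payoffs 6, 3.7 → best response Front.
Player 3 against (Down, East): payoffs 4.8, 1.2 → best response Front.
No profile is a mutual best response for all players.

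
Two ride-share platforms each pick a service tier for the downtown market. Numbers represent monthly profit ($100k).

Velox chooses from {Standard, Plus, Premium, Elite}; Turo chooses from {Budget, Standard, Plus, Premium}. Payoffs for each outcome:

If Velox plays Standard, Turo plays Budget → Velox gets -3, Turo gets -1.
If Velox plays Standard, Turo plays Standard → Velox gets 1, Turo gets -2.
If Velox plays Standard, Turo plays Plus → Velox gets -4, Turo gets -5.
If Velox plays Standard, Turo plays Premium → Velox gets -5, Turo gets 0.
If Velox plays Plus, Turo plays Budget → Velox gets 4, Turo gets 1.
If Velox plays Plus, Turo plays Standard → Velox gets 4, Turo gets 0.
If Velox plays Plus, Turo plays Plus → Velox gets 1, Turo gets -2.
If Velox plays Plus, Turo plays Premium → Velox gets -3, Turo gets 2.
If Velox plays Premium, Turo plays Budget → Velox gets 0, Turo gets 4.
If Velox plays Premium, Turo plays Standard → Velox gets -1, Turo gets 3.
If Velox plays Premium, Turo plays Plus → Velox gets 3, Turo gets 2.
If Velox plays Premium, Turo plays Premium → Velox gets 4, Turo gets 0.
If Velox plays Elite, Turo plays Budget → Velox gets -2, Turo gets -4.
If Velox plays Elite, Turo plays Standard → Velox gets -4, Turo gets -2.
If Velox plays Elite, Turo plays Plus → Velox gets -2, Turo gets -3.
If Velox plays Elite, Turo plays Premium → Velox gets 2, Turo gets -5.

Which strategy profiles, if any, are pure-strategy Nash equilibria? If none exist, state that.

Velox against Budget: payoffs -3, 4, 0, -2 → best response Plus.
Velox against Standard: payoffs 1, 4, -1, -4 → best response Plus.
Velox against Plus: payoffs -4, 1, 3, -2 → best response Premium.
Velox against Premium: payoffs -5, -3, 4, 2 → best response Premium.
Turo against Standard: payoffs -1, -2, -5, 0 → best response Premium.
Turo against Plus: payoffs 1, 0, -2, 2 → best response Premium.
Turo against Premium: payoffs 4, 3, 2, 0 → best response Budget.
Turo against Elite: payoffs -4, -2, -3, -5 → best response Standard.
No profile is a mutual best response for all players.

This game has no pure Nash equilibrium.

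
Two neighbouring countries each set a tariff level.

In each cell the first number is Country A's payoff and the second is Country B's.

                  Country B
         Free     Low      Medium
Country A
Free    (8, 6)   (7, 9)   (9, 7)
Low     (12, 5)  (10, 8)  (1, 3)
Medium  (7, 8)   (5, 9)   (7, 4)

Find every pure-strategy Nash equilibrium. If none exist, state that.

For each player, find the best response to each opponent profile; mutual best responses are the pure NE.
Country A against Free: payoffs 8, 12, 7 → best response Low.
Country A against Low: payoffs 7, 10, 5 → best response Low.
Country A against Medium: payoffs 9, 1, 7 → best response Free.
Country B against Free: payoffs 6, 9, 7 → best response Low.
Country B against Low: payoffs 5, 8, 3 → best response Low.
Country B against Medium: payoffs 8, 9, 4 → best response Low.
Mutual best responses: (Low, Low).

The unique pure-strategy Nash equilibrium is (Low, Low).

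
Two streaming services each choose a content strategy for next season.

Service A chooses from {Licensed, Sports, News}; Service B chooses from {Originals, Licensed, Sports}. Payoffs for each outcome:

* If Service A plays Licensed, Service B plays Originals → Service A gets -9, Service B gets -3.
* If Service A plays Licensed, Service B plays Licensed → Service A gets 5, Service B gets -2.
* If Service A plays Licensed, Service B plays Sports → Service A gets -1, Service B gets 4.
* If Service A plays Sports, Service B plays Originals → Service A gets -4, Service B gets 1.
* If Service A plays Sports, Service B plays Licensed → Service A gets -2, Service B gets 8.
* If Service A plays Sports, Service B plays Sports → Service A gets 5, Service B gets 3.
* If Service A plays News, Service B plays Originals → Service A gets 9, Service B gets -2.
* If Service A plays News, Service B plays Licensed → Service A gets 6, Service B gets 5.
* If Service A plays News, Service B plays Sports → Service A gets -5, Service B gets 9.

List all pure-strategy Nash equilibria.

(Licensed, Originals): Service A can switch to Sports (-9 → -4). Not NE.
(Licensed, Licensed): Service A can switch to News (5 → 6). Not NE.
(Licensed, Sports): Service A can switch to Sports (-1 → 5). Not NE.
(Sports, Originals): Service A can switch to News (-4 → 9). Not NE.
(Sports, Licensed): Service A can switch to Licensed (-2 → 5). Not NE.
(Sports, Sports): Service B can switch to Licensed (3 → 8). Not NE.
(News, Originals): Service B can switch to Licensed (-2 → 5). Not NE.
(News, Licensed): Service B can switch to Sports (5 → 9). Not NE.
(The remaining 1 profile has a profitable deviation by the same check.)

none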